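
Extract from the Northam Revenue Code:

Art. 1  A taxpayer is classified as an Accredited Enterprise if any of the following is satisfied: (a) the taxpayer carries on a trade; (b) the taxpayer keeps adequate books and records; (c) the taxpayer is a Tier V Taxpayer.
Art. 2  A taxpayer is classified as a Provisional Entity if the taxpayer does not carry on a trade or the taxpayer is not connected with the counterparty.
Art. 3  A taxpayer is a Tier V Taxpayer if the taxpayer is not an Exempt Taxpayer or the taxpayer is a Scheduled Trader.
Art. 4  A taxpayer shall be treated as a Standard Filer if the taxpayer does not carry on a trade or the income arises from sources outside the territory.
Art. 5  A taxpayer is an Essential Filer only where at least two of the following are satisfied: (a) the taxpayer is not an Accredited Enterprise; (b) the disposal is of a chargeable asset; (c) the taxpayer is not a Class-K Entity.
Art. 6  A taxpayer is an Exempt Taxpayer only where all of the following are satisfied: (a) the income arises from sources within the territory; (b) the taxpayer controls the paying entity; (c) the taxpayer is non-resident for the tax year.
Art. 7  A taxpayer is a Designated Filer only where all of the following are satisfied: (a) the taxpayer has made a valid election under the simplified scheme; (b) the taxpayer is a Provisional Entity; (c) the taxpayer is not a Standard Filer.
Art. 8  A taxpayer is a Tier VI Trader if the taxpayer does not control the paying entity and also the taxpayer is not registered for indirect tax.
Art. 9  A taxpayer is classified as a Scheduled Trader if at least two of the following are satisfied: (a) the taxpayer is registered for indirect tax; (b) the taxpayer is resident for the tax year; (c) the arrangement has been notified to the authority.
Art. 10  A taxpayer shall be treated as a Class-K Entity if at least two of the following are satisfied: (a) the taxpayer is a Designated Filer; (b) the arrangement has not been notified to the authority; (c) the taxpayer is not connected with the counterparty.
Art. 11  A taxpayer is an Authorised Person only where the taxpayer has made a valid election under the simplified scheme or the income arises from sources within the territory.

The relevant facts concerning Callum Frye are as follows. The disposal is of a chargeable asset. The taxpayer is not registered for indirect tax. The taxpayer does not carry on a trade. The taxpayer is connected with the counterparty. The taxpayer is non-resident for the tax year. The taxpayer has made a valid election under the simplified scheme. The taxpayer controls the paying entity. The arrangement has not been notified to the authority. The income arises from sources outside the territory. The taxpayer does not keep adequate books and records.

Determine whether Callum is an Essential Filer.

Yes

article 6 — Exempt Taxpayer: [the income arises from sources within the territory? no] AND [the taxpayer controls the paying entity? yes] AND [the taxpayer is non-resident for the tax year? yes] → not satisfied.
article 9 — Scheduled Trader: the taxpayer is registered for indirect tax? no; the taxpayer is resident for the tax year? no; the arrangement has been notified to the authority? no — 0 of 3 hold (need ≥2) → not satisfied.
article 3 — Tier V Taxpayer: [not an Exempt Taxpayer (article 6)? yes] OR [Scheduled Trader (article 9)? no] → satisfied.
article 1 — Accredited Enterprise: [the taxpayer carries on a trade? no] OR [the taxpayer keeps adequate books and records? no] OR [Tier V Taxpayer (article 3)? yes] → satisfied.
article 2 — Provisional Entity: [the taxpayer does not carry on a trade? yes] OR [the taxpayer is not connected with the counterparty? no] → satisfied.
article 4 — Standard Filer: [the taxpayer does not carry on a trade? yes] OR [the income arises from sources outside the territory? yes] → satisfied.
article 7 — Designated Filer: [the taxpayer has made a valid election under the simplified scheme? yes] AND [Provisional Entity (article 2)? yes] AND [not a Standard Filer (article 4)? no] → not satisfied.
article 10 — Class-K Entity: Designated Filer (article 7)? no; the arrangement has not been notified to the authority? yes; the taxpayer is not connected with the counterparty? no — 1 of 3 hold (need ≥2) → not satisfied.
article 5 — Essential Filer: not an Accredited Enterprise (article 1)? no; the disposal is of a chargeable asset? yes; not a Class-K Entity (article 10)? yes — 2 of 3 hold (need ≥2) → satisfied.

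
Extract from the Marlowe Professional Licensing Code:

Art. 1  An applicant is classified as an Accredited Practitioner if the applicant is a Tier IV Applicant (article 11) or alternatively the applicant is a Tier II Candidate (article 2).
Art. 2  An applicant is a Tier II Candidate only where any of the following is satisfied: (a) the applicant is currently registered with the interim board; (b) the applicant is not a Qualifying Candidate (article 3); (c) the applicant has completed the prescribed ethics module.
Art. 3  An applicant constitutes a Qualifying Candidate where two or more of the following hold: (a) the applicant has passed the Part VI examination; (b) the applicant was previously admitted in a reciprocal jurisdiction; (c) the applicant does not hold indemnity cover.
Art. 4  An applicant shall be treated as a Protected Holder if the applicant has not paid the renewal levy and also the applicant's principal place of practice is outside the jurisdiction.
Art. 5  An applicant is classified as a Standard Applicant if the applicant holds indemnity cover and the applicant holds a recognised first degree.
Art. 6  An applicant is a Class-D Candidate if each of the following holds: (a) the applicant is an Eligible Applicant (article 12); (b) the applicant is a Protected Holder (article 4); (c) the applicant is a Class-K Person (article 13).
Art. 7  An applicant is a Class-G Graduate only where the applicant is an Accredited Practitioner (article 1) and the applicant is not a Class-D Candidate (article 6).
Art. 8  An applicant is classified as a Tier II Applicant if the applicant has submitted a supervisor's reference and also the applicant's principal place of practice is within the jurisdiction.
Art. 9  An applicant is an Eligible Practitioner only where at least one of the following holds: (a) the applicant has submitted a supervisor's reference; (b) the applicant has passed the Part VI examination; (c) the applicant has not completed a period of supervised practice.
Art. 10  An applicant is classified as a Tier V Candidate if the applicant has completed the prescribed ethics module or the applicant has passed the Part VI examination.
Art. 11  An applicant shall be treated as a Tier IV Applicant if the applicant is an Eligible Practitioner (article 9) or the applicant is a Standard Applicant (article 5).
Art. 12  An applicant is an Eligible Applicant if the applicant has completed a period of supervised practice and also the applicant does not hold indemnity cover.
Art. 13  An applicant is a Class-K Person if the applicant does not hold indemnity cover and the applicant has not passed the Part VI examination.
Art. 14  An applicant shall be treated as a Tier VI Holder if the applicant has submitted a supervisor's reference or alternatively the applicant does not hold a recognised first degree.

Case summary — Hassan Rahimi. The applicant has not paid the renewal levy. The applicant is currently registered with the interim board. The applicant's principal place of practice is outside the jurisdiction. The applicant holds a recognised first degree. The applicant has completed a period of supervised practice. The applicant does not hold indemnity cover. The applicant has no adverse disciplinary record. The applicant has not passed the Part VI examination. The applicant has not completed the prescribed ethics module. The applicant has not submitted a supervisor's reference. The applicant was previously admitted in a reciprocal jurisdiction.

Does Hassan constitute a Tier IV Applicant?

article 9 — Eligible Practitioner: [the applicant has submitted a supervisor's reference? no] OR [the applicant has passed the Part VI examination? no] OR [the applicant has not completed a period of supervised practice? no] → not satisfied.
article 5 — Standard Applicant: [the applicant holds indemnity cover? no] AND [the applicant holds a recognised first degree? yes] → not satisfied.
article 11 — Tier IV Applicant: [Eligible Practitioner (article 9)? no] OR [Standard Applicant (article 5)? no] → not satisfied.

No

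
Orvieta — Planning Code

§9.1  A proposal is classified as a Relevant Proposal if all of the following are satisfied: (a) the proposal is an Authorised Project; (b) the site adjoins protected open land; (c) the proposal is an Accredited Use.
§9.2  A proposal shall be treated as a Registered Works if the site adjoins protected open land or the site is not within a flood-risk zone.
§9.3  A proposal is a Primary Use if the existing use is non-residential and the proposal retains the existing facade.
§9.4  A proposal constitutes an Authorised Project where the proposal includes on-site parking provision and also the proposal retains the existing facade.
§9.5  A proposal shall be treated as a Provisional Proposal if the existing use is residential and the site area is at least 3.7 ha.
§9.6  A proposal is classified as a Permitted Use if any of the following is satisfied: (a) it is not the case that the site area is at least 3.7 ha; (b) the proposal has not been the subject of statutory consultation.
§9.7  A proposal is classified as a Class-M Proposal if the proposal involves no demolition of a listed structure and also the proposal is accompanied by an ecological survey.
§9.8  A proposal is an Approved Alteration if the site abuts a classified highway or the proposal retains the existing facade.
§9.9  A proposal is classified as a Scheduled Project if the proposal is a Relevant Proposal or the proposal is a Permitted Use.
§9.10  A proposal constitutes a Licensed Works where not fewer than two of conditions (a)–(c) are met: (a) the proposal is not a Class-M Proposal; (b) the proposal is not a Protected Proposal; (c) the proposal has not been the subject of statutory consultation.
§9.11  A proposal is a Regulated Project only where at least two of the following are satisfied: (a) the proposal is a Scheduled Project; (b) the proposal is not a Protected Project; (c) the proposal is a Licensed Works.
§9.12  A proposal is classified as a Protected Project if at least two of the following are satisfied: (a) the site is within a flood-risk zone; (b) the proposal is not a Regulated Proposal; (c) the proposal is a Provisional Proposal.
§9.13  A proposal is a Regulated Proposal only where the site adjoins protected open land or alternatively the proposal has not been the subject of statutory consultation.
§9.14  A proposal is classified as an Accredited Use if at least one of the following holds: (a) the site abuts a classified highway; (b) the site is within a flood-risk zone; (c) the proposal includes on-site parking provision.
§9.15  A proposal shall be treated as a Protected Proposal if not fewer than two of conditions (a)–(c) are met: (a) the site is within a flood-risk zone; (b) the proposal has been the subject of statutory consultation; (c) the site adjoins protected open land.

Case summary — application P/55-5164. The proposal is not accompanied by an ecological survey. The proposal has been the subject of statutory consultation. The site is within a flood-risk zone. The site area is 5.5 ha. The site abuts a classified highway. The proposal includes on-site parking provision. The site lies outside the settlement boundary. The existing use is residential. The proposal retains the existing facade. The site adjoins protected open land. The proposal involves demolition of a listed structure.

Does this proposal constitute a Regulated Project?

Under §9.4: the proposal includes on-site parking provision? yes; and the proposal retains the existing facade? yes. So the proposal is an Authorised Project.
Under §9.14: the site abuts a classified highway? yes; or the site is within a flood-risk zone? yes; or the proposal includes on-site parking provision? yes. So the proposal is an Accredited Use.
Under §9.1: Authorised Project (§9.4)? yes; and the site adjoins protected open land? yes; and Accredited Use (§9.14)? yes. So the proposal is a Relevant Proposal.
Under §9.6: site area: 5.5 ha ≥ 3.7 ha? yes, so negated condition no; or the proposal has not been the subject of statutory consultation? no. So the proposal is not a Permitted Use.
Under §9.9: Relevant Proposal (§9.1)? yes; or Permitted Use (§9.6)? no. So the proposal is a Scheduled Project.
Under §9.13: the site adjoins protected open land? yes; or the proposal has not been the subject of statutory consultation? no. So the proposal is a Regulated Proposal.
Under §9.5: the existing use is residential? yes; and site area: 5.5 ha ≥ 3.7 ha? yes. So the proposal is a Provisional Proposal.
Under §9.12: the site is within a flood-risk zone? yes; not a Regulated Proposal (§9.13)? no; Provisional Proposal (§9.5)? yes — 2 of 3 hold (need ≥2) → satisfied.
Under §9.7: the proposal involves no demolition of a listed structure? no; and the proposal is accompanied by an ecological survey? no. So the proposal is not a Class-M Proposal.
Under §9.15: the site is within a flood-risk zone? yes; the proposal has been the subject of statutory consultation? yes; the site adjoins protected open land? yes — 3 of 3 hold (need ≥2) → satisfied.
Under §9.10: not a Class-M Proposal (§9.7)? yes; not a Protected Proposal (§9.15)? no; the proposal has not been the subject of statutory consultation? no — 1 of 3 hold (need ≥2) → not satisfied.
Under §9.11: Scheduled Project (§9.9)? yes; not a Protected Project (§9.12)? no; Licensed Works (§9.10)? no — 1 of 3 hold (need ≥2) → not satisfied.

No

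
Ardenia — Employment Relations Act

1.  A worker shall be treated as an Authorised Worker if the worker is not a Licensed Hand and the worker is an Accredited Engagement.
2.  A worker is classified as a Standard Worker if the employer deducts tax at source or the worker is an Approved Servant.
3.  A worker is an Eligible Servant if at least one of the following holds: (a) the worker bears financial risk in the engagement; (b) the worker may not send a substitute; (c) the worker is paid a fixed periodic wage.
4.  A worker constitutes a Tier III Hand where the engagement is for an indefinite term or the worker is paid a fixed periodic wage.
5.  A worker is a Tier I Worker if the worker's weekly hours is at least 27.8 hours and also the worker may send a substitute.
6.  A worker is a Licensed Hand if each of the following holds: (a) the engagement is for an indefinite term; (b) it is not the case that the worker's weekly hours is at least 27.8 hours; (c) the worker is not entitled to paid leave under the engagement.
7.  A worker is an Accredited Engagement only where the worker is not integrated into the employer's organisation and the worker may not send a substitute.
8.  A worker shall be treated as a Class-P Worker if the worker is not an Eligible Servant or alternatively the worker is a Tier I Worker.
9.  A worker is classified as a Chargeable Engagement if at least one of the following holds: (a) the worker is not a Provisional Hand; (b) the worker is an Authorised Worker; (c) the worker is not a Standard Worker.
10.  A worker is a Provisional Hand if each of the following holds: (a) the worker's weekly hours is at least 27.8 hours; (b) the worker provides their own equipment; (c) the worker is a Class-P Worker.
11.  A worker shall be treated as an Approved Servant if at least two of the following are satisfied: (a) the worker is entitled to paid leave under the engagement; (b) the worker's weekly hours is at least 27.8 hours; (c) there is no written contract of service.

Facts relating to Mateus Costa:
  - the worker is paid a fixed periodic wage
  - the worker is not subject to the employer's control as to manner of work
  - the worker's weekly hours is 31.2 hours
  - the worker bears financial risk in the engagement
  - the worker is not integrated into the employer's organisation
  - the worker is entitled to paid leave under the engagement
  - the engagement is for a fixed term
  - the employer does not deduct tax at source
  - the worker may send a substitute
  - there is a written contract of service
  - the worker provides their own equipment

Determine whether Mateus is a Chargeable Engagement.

No

paragraph 3 — Eligible Servant: [the worker bears financial risk in the engagement? yes] OR [the worker may not send a substitute? no] OR [the worker is paid a fixed periodic wage? yes] → satisfied.
paragraph 5 — Tier I Worker: [worker's weekly hours: 31.2 hours ≥ 27.8 hours? yes] AND [the worker may send a substitute? yes] → satisfied.
paragraph 8 — Class-P Worker: [not an Eligible Servant (paragraph 3)? no] OR [Tier I Worker (paragraph 5)? yes] → satisfied.
paragraph 10 — Provisional Hand: [worker's weekly hours: 31.2 hours ≥ 27.8 hours? yes] AND [the worker provides their own equipment? yes] AND [Class-P Worker (paragraph 8)? yes] → satisfied.
paragraph 6 — Licensed Hand: [the engagement is for an indefinite term? no] AND [worker's weekly hours: 31.2 hours ≥ 27.8 hours? yes, so negated condition no] AND [the worker is not entitled to paid leave under the engagement? no] → not satisfied.
paragraph 7 — Accredited Engagement: [the worker is not integrated into the employer's organisation? yes] AND [the worker may not send a substitute? no] → not satisfied.
paragraph 1 — Authorised Worker: [not a Licensed Hand (paragraph 6)? yes] AND [Accredited Engagement (paragraph 7)? no] → not satisfied.
paragraph 11 — Approved Servant: the worker is entitled to paid leave under the engagement? yes; worker's weekly hours: 31.2 hours ≥ 27.8 hours? yes; there is no written contract of service? no — 2 of 3 hold (need ≥2) → satisfied.
paragraph 2 — Standard Worker: [the employer deducts tax at source? no] OR [Approved Servant (paragraph 11)? yes] → satisfied.
paragraph 9 — Chargeable Engagement: [not a Provisional Hand (paragraph 10)? no] OR [Authorised Worker (paragraph 1)? no] OR [not a Standard Worker (paragraph 2)? no] → not satisfied.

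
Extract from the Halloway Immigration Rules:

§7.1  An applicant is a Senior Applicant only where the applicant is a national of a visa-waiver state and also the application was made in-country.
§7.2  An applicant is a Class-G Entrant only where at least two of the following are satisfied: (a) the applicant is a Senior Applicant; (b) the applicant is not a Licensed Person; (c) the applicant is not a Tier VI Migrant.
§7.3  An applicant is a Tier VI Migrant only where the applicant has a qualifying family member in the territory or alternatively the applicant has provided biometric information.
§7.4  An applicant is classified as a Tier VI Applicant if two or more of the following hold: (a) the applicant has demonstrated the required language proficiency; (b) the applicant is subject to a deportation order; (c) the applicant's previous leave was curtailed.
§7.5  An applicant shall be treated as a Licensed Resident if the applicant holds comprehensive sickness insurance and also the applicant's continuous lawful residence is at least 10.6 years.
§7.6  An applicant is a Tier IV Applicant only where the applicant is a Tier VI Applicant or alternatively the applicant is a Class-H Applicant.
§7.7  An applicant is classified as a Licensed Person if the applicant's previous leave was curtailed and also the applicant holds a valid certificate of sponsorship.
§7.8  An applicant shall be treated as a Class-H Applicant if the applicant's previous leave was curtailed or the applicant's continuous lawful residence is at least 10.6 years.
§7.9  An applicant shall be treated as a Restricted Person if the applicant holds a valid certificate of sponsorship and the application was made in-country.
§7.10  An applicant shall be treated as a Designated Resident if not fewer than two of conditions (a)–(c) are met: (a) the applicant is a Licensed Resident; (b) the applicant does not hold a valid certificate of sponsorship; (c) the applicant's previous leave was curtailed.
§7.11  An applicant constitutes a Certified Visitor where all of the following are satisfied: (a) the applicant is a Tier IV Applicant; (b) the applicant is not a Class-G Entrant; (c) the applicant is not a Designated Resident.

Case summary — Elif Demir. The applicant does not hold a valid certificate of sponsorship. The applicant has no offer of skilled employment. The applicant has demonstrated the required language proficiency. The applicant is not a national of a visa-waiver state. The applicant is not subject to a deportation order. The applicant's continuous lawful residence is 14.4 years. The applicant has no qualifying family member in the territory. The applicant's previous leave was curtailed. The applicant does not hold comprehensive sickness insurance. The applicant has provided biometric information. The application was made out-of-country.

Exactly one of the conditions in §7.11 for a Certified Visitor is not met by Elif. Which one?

§7.4 — Tier VI Applicant: the applicant has demonstrated the required language proficiency? yes; the applicant is subject to a deportation order? no; the applicant's previous leave was curtailed? yes — 2 of 3 hold (need ≥2) → satisfied.
§7.8 — Class-H Applicant: [the applicant's previous leave was curtailed? yes] OR [applicant's continuous lawful residence: 14.4 years ≥ 10.6 years? yes] → satisfied.
§7.6 — Tier IV Applicant: [Tier VI Applicant (§7.4)? yes] OR [Class-H Applicant (§7.8)? yes] → satisfied.
§7.1 — Senior Applicant: [the applicant is a national of a visa-waiver state? no] AND [the application was made in-country? no] → not satisfied.
§7.7 — Licensed Person: [the applicant's previous leave was curtailed? yes] AND [the applicant holds a valid certificate of sponsorship? no] → not satisfied.
§7.3 — Tier VI Migrant: [the applicant has a qualifying family member in the territory? no] OR [the applicant has provided biometric information? yes] → satisfied.
§7.2 — Class-G Entrant: Senior Applicant (§7.1)? no; not a Licensed Person (§7.7)? yes; not a Tier VI Migrant (§7.3)? no — 1 of 3 hold (need ≥2) → not satisfied.
§7.5 — Licensed Resident: [the applicant holds comprehensive sickness insurance? no] AND [applicant's continuous lawful residence: 14.4 years ≥ 10.6 years? yes] → not satisfied.
§7.10 — Designated Resident: Licensed Resident (§7.5)? no; the applicant does not hold a valid certificate of sponsorship? yes; the applicant's previous leave was curtailed? yes — 2 of 3 hold (need ≥2) → satisfied.
§7.11 — Certified Visitor: [Tier IV Applicant (§7.6)? yes] AND [not a Class-G Entrant (§7.2)? yes] AND [not a Designated Resident (§7.10)? no] → not satisfied.

Designated Resident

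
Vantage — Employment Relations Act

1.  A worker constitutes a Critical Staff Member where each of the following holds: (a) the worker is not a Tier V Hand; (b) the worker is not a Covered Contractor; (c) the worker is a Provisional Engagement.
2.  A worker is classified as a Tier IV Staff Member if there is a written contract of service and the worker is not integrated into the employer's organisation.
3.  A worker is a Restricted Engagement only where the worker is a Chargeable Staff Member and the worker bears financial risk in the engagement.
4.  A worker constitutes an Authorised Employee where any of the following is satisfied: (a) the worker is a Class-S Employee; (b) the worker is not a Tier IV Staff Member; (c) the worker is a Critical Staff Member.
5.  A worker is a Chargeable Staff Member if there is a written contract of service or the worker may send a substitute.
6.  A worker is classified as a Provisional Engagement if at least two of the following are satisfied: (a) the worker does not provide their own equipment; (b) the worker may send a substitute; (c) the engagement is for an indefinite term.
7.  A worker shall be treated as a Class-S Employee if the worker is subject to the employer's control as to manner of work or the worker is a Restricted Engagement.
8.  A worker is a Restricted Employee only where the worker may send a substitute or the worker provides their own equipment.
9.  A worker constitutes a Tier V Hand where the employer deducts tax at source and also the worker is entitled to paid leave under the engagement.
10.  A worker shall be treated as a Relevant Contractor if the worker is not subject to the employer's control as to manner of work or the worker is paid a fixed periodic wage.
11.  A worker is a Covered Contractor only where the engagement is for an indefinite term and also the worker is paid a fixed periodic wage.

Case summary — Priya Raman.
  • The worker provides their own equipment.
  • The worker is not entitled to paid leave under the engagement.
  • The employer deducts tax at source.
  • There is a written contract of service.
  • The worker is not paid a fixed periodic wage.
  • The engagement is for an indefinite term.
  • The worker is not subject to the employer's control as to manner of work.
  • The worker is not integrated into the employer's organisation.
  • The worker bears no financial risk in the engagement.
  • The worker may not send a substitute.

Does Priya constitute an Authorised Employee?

No

Under paragraph 5: there is a written contract of service? yes; or the worker may send a substitute? no. So the worker is a Chargeable Staff Member.
Under paragraph 3: Chargeable Staff Member (paragraph 5)? yes; and the worker bears financial risk in the engagement? no. So the worker is not a Restricted Engagement.
Under paragraph 7: the worker is subject to the employer's control as to manner of work? no; or Restricted Engagement (paragraph 3)? no. So the worker is not a Class-S Employee.
Under paragraph 2: there is a written contract of service? yes; and the worker is not integrated into the employer's organisation? yes. So the worker is a Tier IV Staff Member.
Under paragraph 9: the employer deducts tax at source? yes; and the worker is entitled to paid leave under the engagement? no. So the worker is not a Tier V Hand.
Under paragraph 11: the engagement is for an indefinite term? yes; and the worker is paid a fixed periodic wage? no. So the worker is not a Covered Contractor.
Under paragraph 6: the worker does not provide their own equipment? no; the worker may send a substitute? no; the engagement is for an indefinite term? yes — 1 of 3 hold (need ≥2) → not satisfied.
Under paragraph 1: not a Tier V Hand (paragraph 9)? yes; and not a Covered Contractor (paragraph 11)? yes; and Provisional Engagement (paragraph 6)? no. So the worker is not a Critical Staff Member.
Under paragraph 4: Class-S Employee (paragraph 7)? no; or not a Tier IV Staff Member (paragraph 2)? no; or Critical Staff Member (paragraph 1)? no. So the worker is not an Authorised Employee.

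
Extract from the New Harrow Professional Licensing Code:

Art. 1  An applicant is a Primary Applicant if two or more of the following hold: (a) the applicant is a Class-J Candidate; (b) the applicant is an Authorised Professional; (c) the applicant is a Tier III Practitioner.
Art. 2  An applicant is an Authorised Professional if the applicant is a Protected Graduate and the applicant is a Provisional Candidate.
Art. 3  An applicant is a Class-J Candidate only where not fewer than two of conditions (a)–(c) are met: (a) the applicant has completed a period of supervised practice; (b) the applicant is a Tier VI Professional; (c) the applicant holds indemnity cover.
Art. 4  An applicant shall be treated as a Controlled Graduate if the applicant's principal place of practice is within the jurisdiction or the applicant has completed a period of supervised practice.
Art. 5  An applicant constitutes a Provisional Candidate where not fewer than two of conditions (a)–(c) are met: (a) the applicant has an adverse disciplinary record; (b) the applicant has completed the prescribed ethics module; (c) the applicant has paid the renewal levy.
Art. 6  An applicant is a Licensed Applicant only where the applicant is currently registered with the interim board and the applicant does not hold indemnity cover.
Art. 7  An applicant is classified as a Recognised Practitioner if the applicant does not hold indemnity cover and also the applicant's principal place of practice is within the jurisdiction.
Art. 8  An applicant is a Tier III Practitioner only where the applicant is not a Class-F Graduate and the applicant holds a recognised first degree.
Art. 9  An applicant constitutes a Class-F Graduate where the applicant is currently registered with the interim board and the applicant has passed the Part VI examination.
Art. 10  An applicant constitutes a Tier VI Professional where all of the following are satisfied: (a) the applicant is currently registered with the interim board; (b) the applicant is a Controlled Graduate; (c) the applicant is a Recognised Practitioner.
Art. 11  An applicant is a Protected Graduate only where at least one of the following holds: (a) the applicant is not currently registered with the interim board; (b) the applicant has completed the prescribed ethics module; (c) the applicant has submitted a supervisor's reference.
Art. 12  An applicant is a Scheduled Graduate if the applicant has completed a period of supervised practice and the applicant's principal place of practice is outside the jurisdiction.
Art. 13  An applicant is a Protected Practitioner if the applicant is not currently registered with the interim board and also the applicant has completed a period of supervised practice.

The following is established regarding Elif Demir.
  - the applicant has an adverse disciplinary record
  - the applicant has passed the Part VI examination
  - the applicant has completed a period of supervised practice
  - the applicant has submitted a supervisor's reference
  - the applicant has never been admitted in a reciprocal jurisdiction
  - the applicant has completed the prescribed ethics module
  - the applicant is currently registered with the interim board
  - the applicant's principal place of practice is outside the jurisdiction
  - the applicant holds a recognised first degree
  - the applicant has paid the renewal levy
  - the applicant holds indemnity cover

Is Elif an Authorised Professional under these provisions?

Yes

Under article 11: the applicant is not currently registered with the interim board? no; or the applicant has completed the prescribed ethics module? yes; or the applicant has submitted a supervisor's reference? yes. So the applicant is a Protected Graduate.
Under article 5: the applicant has an adverse disciplinary record? yes; the applicant has completed the prescribed ethics module? yes; the applicant has paid the renewal levy? yes — 3 of 3 hold (need ≥2) → satisfied.
Under article 2: Protected Graduate (article 11)? yes; and Provisional Candidate (article 5)? yes. So the applicant is an Authorised Professional.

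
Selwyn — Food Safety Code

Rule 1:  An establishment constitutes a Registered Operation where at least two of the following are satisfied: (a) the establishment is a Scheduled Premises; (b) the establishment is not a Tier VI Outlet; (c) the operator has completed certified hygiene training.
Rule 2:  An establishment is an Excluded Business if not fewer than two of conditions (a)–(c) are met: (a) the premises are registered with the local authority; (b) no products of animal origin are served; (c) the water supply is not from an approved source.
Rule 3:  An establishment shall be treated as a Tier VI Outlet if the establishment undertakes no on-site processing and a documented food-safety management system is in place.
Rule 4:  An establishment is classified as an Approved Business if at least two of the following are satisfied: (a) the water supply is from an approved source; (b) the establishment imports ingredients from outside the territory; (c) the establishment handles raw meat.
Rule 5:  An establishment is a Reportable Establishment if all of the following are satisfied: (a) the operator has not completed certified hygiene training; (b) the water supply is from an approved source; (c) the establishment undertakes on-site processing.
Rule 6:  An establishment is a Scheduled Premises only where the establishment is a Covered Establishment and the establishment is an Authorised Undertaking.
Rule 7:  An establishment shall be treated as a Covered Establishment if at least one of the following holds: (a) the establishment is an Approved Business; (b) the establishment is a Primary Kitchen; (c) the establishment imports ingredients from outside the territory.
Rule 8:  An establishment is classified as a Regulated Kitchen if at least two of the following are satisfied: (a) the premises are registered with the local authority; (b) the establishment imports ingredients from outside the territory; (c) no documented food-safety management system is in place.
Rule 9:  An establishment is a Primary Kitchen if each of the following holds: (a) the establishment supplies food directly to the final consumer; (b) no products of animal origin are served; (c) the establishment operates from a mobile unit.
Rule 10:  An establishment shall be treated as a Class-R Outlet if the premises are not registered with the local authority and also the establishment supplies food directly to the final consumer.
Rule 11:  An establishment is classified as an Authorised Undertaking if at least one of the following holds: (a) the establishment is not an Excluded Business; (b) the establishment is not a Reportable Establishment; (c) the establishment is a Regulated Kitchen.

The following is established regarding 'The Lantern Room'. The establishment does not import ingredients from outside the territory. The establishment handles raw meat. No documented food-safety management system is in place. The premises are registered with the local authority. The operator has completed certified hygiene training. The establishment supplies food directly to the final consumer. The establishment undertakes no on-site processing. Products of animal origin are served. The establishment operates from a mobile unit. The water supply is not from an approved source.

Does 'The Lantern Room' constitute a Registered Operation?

rule 4 — Approved Business: the water supply is from an approved source? no; the establishment imports ingredients from outside the territory? no; the establishment handles raw meat? yes — 1 of 3 hold (need ≥2) → not satisfied.
rule 9 — Primary Kitchen: [the establishment supplies food directly to the final consumer? yes] AND [no products of animal origin are served? no] AND [the establishment operates from a mobile unit? yes] → not satisfied.
rule 7 — Covered Establishment: [Approved Business (rule 4)? no] OR [Primary Kitchen (rule 9)? no] OR [the establishment imports ingredients from outside the territory? no] → not satisfied.
rule 2 — Excluded Business: the premises are registered with the local authority? yes; no products of animal origin are served? no; the water supply is not from an approved source? yes — 2 of 3 hold (need ≥2) → satisfied.
rule 5 — Reportable Establishment: [the operator has not completed certified hygiene training? no] AND [the water supply is from an approved source? no] AND [the establishment undertakes on-site processing? no] → not satisfied.
rule 8 — Regulated Kitchen: the premises are registered with the local authority? yes; the establishment imports ingredients from outside the territory? no; no documented food-safety management system is in place? yes — 2 of 3 hold (need ≥2) → satisfied.
rule 11 — Authorised Undertaking: [not an Excluded Business (rule 2)? no] OR [not a Reportable Establishment (rule 5)? yes] OR [Regulated Kitchen (rule 8)? yes] → satisfied.
rule 6 — Scheduled Premises: [Covered Establishment (rule 7)? no] AND [Authorised Undertaking (rule 11)? yes] → not satisfied.
rule 3 — Tier VI Outlet: [the establishment undertakes no on-site processing? yes] AND [a documented food-safety management system is in place? no] → not satisfied.
rule 1 — Registered Operation: Scheduled Premises (rule 6)? no; not a Tier VI Outlet (rule 3)? yes; the operator has completed certified hygiene training? yes — 2 of 3 hold (need ≥2) → satisfied.

Yes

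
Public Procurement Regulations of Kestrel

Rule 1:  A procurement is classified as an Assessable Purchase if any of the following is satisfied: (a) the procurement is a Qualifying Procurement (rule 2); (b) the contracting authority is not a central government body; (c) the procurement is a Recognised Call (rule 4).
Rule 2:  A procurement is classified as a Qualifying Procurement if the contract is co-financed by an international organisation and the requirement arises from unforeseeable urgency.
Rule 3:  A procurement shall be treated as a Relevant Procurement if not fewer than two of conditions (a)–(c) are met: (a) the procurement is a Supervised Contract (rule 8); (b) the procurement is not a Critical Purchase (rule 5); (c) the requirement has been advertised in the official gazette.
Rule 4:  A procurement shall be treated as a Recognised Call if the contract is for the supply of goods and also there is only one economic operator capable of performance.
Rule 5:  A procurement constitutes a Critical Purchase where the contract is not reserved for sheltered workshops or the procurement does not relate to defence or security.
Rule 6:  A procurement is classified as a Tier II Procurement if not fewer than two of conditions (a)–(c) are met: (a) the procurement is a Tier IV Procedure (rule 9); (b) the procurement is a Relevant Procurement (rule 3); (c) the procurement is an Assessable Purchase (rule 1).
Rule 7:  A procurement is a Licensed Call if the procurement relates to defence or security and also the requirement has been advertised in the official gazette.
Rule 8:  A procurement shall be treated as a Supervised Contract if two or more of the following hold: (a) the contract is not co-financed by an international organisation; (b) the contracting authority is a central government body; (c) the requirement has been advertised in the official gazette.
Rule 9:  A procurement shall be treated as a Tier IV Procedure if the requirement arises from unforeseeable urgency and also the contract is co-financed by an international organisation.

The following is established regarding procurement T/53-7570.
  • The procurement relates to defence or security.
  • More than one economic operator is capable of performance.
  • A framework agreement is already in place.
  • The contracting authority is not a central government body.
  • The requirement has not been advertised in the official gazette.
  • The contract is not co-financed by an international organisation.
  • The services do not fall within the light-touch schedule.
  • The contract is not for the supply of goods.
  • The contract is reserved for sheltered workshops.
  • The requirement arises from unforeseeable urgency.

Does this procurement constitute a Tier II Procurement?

rule 9 — Tier IV Procedure: [the requirement arises from unforeseeable urgency? yes] AND [the contract is co-financed by an international organisation? no] → not satisfied.
rule 8 — Supervised Contract: the contract is not co-financed by an international organisation? yes; the contracting authority is a central government body? no; the requirement has been advertised in the official gazette? no — 1 of 3 hold (need ≥2) → not satisfied.
rule 5 — Critical Purchase: [the contract is not reserved for sheltered workshops? no] OR [the procurement does not relate to defence or security? no] → not satisfied.
rule 3 — Relevant Procurement: Supervised Contract (rule 8)? no; not a Critical Purchase (rule 5)? yes; the requirement has been advertised in the official gazette? no — 1 of 3 hold (need ≥2) → not satisfied.
rule 2 — Qualifying Procurement: [the contract is co-financed by an international organisation? no] AND [the requirement arises from unforeseeable urgency? yes] → not satisfied.
rule 4 — Recognised Call: [the contract is for the supply of goods? no] AND [there is only one economic operator capable of performance? no] → not satisfied.
rule 1 — Assessable Purchase: [Qualifying Procurement (rule 2)? no] OR [the contracting authority is not a central government body? yes] OR [Recognised Call (rule 4)? no] → satisfied.
rule 6 — Tier II Procurement: Tier IV Procedure (rule 9)? no; Relevant Procurement (rule 3)? no; Assessable Purchase (rule 1)? yes — 1 of 3 hold (need ≥2) → not satisfied.

No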